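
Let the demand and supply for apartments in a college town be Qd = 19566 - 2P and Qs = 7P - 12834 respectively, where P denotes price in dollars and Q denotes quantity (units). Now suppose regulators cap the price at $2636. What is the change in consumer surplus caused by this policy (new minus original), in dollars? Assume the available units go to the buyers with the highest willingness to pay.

In a free market, 19566 - 2P = 7P - 12834 gives the equilibrium P* = 3600, Q* = 12366.
Because the ceiling (2636) lies below the market-clearing price, it is binding.
At P = 2636: Qd = 19566 - 2·2636 = 14294 and Qs = 7·2636 - 12834 = 5618.
Consumer surplus without the control is ½ · (9783 - 3600) · 12366 = 38229489.
With the ceiling, 5618 units are sold at 2636 (assume they go to the highest-value buyers). The demand price at Q = 5618 is 6974, so CS = ½ · [(9783 - 2636) + (6974 - 2636)] · 5618 = 32261365.
Change in consumer surplus = 32261365 - 38229489 = -5968124.

-5968124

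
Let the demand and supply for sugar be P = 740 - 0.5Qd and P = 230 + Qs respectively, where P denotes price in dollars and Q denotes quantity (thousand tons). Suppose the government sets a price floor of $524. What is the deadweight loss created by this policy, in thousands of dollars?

Rearranging demand gives Qd = 1480 - 2P; rearranging supply gives Qs = P - 230. In a free market, 1480 - 2P = P - 230 gives the equilibrium P* = 570, Q* = 340.
The floor of 524 is below the equilibrium price 570, so it is not binding; the market clears at P* = 570, Q* = 340.
Since the control does not bind, no trades are prevented and deadweight loss is zero.

0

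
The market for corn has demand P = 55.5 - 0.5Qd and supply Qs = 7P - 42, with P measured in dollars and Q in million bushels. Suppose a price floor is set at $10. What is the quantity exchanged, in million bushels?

Rearranging demand gives Qd = 111 - 2P. Equilibrium: 111 - 2P = 7P - 42, so 153 = 9P and P* = 17, Q* = 77.
The floor of 10 is below the equilibrium price 17, so it is not binding; the market clears at P* = 17, Q* = 77.

77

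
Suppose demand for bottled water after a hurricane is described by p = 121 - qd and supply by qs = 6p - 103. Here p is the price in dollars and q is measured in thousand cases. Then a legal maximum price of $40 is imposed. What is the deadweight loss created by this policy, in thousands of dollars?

0

Rearranging demand gives qd = 121 - p. Without the control the market clears where 121 - p = 6p - 103, i.e. p* = 32 and q* = 89.
Since 40 is above p* = 32, the ceiling does not bind and the free-market outcome prevails.
Since the control does not bind, no trades are prevented and deadweight loss is zero.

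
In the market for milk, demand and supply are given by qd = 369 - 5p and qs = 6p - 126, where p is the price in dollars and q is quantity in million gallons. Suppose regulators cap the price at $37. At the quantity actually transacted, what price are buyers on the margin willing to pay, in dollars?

54.6

Setting quantity demanded equal to quantity supplied, 369 - 5p = 6p - 126, gives p* = 45 and q* = 144.
Since 37 < 45, the ceiling is binding.
At p = 37: qd = 369 - 5·37 = 184 and qs = 6·37 - 126 = 96.
Only 96 units reach the market. On the demand curve, the marginal buyer's willingness to pay at q = 96 is (369 - 96)/5 = 54.6.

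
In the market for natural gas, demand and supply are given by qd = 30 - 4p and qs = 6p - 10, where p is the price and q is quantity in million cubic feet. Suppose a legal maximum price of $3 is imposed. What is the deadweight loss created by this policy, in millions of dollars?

7.5

In a free market, 30 - 4p = 6p - 10 gives the equilibrium p* = 4, q* = 14.
The ceiling of 3 is below the equilibrium price 4, so it binds.
At p = 3: qd = 30 - 4·3 = 18 and qs = 6·3 - 10 = 8.
Quantity traded falls to 8. At q = 8 the demand price is (30 - 8)/4 = 5.5 and the supply price is (10 + 8)/6 = 3.
Deadweight loss = ½ · (5.5 - 3) · (14 - 8) = ½ · 2.5 · 6 = 7.5.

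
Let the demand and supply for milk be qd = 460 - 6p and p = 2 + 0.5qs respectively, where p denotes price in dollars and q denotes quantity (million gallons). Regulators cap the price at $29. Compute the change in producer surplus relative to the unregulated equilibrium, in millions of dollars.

-2407

Rearranging supply gives qs = 2p - 4. Equilibrium: 460 - 6p = 2p - 4, so 464 = 8p and p* = 58, q* = 112.
The ceiling of 29 is below the equilibrium price 58, so it binds.
At p = 29: qd = 460 - 6·29 = 286 and qs = 2·29 - 4 = 54.
Producer surplus without the control is ½ · (58 - 2) · 112 = 3136.
With the ceiling, producers sell 54 units at 29, so PS = ½ · (29 - 2) · 54 = 729.
Change in producer surplus = 729 - 3136 = -2407.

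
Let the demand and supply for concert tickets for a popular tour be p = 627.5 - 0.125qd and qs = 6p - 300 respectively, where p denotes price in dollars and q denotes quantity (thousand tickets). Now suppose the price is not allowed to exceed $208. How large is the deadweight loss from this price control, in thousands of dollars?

155316

Rearranging demand gives qd = 5020 - 8p. In a free market, 5020 - 8p = 6p - 300 gives the equilibrium p* = 380, q* = 1980.
Because the ceiling (208) lies below the market-clearing price, it is binding.
At p = 208: qd = 5020 - 8·208 = 3356 and qs = 6·208 - 300 = 948.
Quantity traded falls to 948. At q = 948 the demand price is (5020 - 948)/8 = 509 and the supply price is (300 + 948)/6 = 208.
Deadweight loss = ½ · (509 - 208) · (1980 - 948) = ½ · 301 · 1032 = 155316.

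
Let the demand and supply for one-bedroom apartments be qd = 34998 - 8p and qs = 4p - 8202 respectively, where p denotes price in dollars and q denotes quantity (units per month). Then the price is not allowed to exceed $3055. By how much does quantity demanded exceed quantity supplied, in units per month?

6540

Equilibrium: 34998 - 8p = 4p - 8202, so 43200 = 12p and p* = 3600, q* = 6198.
The ceiling of 3055 is below the equilibrium price 3600, so it binds.
At p = 3055: qd = 34998 - 8·3055 = 10558 and qs = 4·3055 - 8202 = 4018.
Shortage = qd - qs = 10558 - 4018 = 6540.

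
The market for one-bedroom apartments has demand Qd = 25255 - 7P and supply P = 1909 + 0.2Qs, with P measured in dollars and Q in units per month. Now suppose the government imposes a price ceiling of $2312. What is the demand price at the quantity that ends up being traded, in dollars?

Rearranging supply gives Qs = 5P - 9545. In a free market, 25255 - 7P = 5P - 9545 gives the equilibrium P* = 2900, Q* = 4955.
The ceiling of 2312 is below the equilibrium price 2900, so it binds.
At P = 2312: Qd = 25255 - 7·2312 = 9071 and Qs = 5·2312 - 9545 = 2015.
Only 2015 units reach the market. On the demand curve, the marginal buyer's willingness to pay at Q = 2015 is (25255 - 2015)/7 = 3320.

3320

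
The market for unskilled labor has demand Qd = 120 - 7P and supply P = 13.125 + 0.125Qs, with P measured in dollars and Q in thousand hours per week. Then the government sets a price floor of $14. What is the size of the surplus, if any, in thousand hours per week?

Rearranging supply gives Qs = 8P - 105. Setting quantity demanded equal to quantity supplied, 120 - 7P = 8P - 105, gives P* = 15 and Q* = 15.
Since 14 is below P* = 15, the floor does not bind and the free-market outcome prevails.
Since the control does not bind, there is no surplus.

0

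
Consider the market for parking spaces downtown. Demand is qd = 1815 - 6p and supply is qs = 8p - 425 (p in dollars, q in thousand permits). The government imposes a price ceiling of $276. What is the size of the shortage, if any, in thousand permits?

Without the control the market clears where 1815 - 6p = 8p - 425, i.e. p* = 160 and q* = 855.
The ceiling of 276 is above the equilibrium price 160, so it is not binding; the market clears at p* = 160, q* = 855.
Since the control does not bind, there is no shortage.

0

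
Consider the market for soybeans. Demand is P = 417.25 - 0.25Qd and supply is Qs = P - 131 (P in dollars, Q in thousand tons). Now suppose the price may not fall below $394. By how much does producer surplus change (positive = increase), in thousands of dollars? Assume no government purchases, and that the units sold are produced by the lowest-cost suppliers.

Rearranging demand gives Qd = 1669 - 4P. Without the control the market clears where 1669 - 4P = P - 131, i.e. P* = 360 and Q* = 229.
Since 394 > 360, the floor is binding.
At P = 394: Qd = 1669 - 4·394 = 93 and Qs = 394 - 131 = 263.
Producer surplus without the control is ½ · (360 - 131) · 229 = 26220.5.
With the floor, 93 units are sold at 394. The supply price at Q = 93 is 224, so PS = ½ · [(394 - 131) + (394 - 224)] · 93 = 20134.5.
Change in producer surplus = 20134.5 - 26220.5 = -6086.

-6086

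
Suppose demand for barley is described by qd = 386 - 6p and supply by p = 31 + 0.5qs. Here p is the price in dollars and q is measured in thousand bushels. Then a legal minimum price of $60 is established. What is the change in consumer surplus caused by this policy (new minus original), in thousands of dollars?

-152

Rearranging supply gives qs = 2p - 62. Without the control the market clears where 386 - 6p = 2p - 62, i.e. p* = 56 and q* = 50.
Since 60 > 56, the floor is binding.
At p = 60: qd = 386 - 6·60 = 26 and qs = 2·60 - 62 = 58.
Consumer surplus without the control is ½ · (193/3 - 56) · 50 = 625/3.
With the floor, consumers buy 26 units at 60, so CS = ½ · (193/3 - 60) · 26 = 169/3.
Change in consumer surplus = 169/3 - 625/3 = -152.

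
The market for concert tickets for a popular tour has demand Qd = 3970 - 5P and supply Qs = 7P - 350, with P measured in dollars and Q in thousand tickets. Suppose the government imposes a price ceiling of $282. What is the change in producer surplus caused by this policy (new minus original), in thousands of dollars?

Equilibrium: 3970 - 5P = 7P - 350, so 4320 = 12P and P* = 360, Q* = 2170.
The ceiling of 282 is below the equilibrium price 360, so it binds.
At P = 282: Qd = 3970 - 5·282 = 2560 and Qs = 7·282 - 350 = 1624.
Producer surplus without the control is ½ · (360 - 50) · 2170 = 336350.
With the ceiling, producers sell 1624 units at 282, so PS = ½ · (282 - 50) · 1624 = 188384.
Change in producer surplus = 188384 - 336350 = -147966.

-147966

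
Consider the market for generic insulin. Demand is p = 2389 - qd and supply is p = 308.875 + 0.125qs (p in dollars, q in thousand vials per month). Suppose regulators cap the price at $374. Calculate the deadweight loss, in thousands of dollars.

Rearranging demand gives qd = 2389 - p; rearranging supply gives qs = 8p - 2471. Without the control the market clears where 2389 - p = 8p - 2471, i.e. p* = 540 and q* = 1849.
Since 374 < 540, the ceiling is binding.
At p = 374: qd = 2389 - 374 = 2015 and qs = 8·374 - 2471 = 521.
Quantity traded falls to 521. At q = 521 the demand price is 2389 - 521 = 1868 and the supply price is (2471 + 521)/8 = 374.
Deadweight loss = ½ · (1868 - 374) · (1849 - 521) = ½ · 1494 · 1328 = 992016.

992016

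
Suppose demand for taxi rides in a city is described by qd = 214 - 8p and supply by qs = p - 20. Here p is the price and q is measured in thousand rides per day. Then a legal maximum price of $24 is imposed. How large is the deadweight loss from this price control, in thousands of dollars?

2.25

Equilibrium: 214 - 8p = p - 20, so 234 = 9p and p* = 26, q* = 6.
Because the ceiling (24) lies below the market-clearing price, it is binding.
At p = 24: qd = 214 - 8·24 = 22 and qs = 24 - 20 = 4.
Quantity traded falls to 4. At q = 4 the demand price is (214 - 4)/8 = 26.25 and the supply price is 20 + 4 = 24.
Deadweight loss = ½ · (26.25 - 24) · (6 - 4) = ½ · 2.25 · 2 = 2.25.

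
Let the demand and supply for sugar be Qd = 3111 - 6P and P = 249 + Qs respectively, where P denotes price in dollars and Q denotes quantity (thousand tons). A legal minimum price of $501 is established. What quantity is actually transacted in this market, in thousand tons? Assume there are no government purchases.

105

Rearranging supply gives Qs = P - 249. Equilibrium: 3111 - 6P = P - 249, so 3360 = 7P and P* = 480, Q* = 231.
Since 501 > 480, the floor is binding.
At P = 501: Qd = 3111 - 6·501 = 105 and Qs = 501 - 249 = 252.
The quantity actually transacted is the short side, demand: 105.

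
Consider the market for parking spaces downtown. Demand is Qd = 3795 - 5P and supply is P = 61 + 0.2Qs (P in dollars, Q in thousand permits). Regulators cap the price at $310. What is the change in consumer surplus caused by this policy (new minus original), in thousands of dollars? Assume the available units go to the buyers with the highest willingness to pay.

99500

Rearranging supply gives Qs = 5P - 305. Equilibrium: 3795 - 5P = 5P - 305, so 4100 = 10P and P* = 410, Q* = 1745.
The ceiling of 310 is below the equilibrium price 410, so it binds.
At P = 310: Qd = 3795 - 5·310 = 2245 and Qs = 5·310 - 305 = 1245.
Consumer surplus without the control is ½ · (759 - 410) · 1745 = 304502.5.
With the ceiling, 1245 units are sold at 310 (assume they go to the highest-value buyers). The demand price at Q = 1245 is 510, so CS = ½ · [(759 - 310) + (510 - 310)] · 1245 = 404002.5.
Change in consumer surplus = 404002.5 - 304502.5 = 99500.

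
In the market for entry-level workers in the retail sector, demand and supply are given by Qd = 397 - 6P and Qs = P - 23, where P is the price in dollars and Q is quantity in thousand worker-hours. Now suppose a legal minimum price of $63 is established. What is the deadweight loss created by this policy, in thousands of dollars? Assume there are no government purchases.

Setting quantity demanded equal to quantity supplied, 397 - 6P = P - 23, gives P* = 60 and Q* = 37.
Because the floor (63) lies above the market-clearing price, it is binding.
At P = 63: Qd = 397 - 6·63 = 19 and Qs = 63 - 23 = 40.
Quantity traded falls to 19. At Q = 19 the demand price is (397 - 19)/6 = 63 and the supply price is 23 + 19 = 42.
Deadweight loss = ½ · (63 - 42) · (37 - 19) = ½ · 21 · 18 = 189.

189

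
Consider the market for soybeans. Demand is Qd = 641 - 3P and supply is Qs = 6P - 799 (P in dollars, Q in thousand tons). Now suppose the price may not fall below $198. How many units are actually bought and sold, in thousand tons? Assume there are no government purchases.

Setting quantity demanded equal to quantity supplied, 641 - 3P = 6P - 799, gives P* = 160 and Q* = 161.
Because the floor (198) lies above the market-clearing price, it is binding.
At P = 198: Qd = 641 - 3·198 = 47 and Qs = 6·198 - 799 = 389.
The quantity actually transacted is the short side, demand: 47.

47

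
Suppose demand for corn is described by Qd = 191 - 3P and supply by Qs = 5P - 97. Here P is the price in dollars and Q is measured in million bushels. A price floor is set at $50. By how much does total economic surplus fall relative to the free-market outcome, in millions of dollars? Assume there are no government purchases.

470.4

Without the control the market clears where 191 - 3P = 5P - 97, i.e. P* = 36 and Q* = 83.
The floor of 50 is above the equilibrium price 36, so it binds.
At P = 50: Qd = 191 - 3·50 = 41 and Qs = 5·50 - 97 = 153.
Quantity traded falls to 41. At Q = 41 the demand price is (191 - 41)/3 = 50 and the supply price is (97 + 41)/5 = 27.6.
Deadweight loss = ½ · (50 - 27.6) · (83 - 41) = ½ · 22.4 · 42 = 470.4.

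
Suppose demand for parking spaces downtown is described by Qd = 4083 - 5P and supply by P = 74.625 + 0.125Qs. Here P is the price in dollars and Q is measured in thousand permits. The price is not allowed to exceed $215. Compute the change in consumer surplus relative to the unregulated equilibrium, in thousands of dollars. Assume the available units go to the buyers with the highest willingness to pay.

Rearranging supply gives Qs = 8P - 597. Equilibrium: 4083 - 5P = 8P - 597, so 4680 = 13P and P* = 360, Q* = 2283.
The ceiling of 215 is below the equilibrium price 360, so it binds.
At P = 215: Qd = 4083 - 5·215 = 3008 and Qs = 8·215 - 597 = 1123.
Consumer surplus without the control is ½ · (816.6 - 360) · 2283 = 521208.9.
With the ceiling, 1123 units are sold at 215 (assume they go to the highest-value buyers). The demand price at Q = 1123 is 592, so CS = ½ · [(816.6 - 215) + (592 - 215)] · 1123 = 549483.9.
Change in consumer surplus = 549483.9 - 521208.9 = 28275.

28275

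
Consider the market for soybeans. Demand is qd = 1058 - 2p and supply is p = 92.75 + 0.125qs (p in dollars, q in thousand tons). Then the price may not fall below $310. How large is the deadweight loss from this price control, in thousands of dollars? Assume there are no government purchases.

Rearranging supply gives qs = 8p - 742. Equilibrium: 1058 - 2p = 8p - 742, so 1800 = 10p and p* = 180, q* = 698.
The floor of 310 is above the equilibrium price 180, so it binds.
At p = 310: qd = 1058 - 2·310 = 438 and qs = 8·310 - 742 = 1738.
Quantity traded falls to 438. At q = 438 the demand price is (1058 - 438)/2 = 310 and the supply price is (742 + 438)/8 = 147.5.
Deadweight loss = ½ · (310 - 147.5) · (698 - 438) = ½ · 162.5 · 260 = 21125.

21125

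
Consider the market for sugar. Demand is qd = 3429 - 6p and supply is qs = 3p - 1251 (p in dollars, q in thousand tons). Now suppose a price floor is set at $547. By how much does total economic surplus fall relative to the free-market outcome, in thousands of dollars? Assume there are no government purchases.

Setting quantity demanded equal to quantity supplied, 3429 - 6p = 3p - 1251, gives p* = 520 and q* = 309.
Because the floor (547) lies above the market-clearing price, it is binding.
At p = 547: qd = 3429 - 6·547 = 147 and qs = 3·547 - 1251 = 390.
Quantity traded falls to 147. At q = 147 the demand price is (3429 - 147)/6 = 547 and the supply price is (1251 + 147)/3 = 466.
Deadweight loss = ½ · (547 - 466) · (309 - 147) = ½ · 81 · 162 = 6561.

6561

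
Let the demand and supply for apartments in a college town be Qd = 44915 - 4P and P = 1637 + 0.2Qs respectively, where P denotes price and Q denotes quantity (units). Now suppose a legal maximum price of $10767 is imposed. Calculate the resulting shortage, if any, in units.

Rearranging supply gives Qs = 5P - 8185. In a free market, 44915 - 4P = 5P - 8185 gives the equilibrium P* = 5900, Q* = 21315.
Since 10767 is above P* = 5900, the ceiling does not bind and the free-market outcome prevails.
Since the control does not bind, there is no shortage.

0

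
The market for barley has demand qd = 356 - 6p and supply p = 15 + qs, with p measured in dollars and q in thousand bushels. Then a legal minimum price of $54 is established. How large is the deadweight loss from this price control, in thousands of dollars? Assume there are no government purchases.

Rearranging supply gives qs = p - 15. Setting quantity demanded equal to quantity supplied, 356 - 6p = p - 15, gives p* = 53 and q* = 38.
The floor of 54 is above the equilibrium price 53, so it binds.
At p = 54: qd = 356 - 6·54 = 32 and qs = 54 - 15 = 39.
Quantity traded falls to 32. At q = 32 the demand price is (356 - 32)/6 = 54 and the supply price is 15 + 32 = 47.
Deadweight loss = ½ · (54 - 47) · (38 - 32) = ½ · 7 · 6 = 21.

21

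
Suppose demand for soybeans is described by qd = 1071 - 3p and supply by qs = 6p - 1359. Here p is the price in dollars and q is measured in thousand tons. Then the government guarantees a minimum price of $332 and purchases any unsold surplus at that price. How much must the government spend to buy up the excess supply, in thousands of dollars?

185256

In a free market, 1071 - 3p = 6p - 1359 gives the equilibrium p* = 270, q* = 261.
Because the floor (332) lies above the market-clearing price, it is binding.
At p = 332: qd = 1071 - 3·332 = 75 and qs = 6·332 - 1359 = 633.
Surplus = qs - qd = 558.
Government expenditure = surplus × support price = 558 × 332 = 185256.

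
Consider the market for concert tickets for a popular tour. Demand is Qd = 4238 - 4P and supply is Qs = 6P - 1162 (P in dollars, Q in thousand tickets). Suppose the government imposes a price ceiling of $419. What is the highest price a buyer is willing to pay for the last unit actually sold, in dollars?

Without the control the market clears where 4238 - 4P = 6P - 1162, i.e. P* = 540 and Q* = 2078.
Since 419 < 540, the ceiling is binding.
At P = 419: Qd = 4238 - 4·419 = 2562 and Qs = 6·419 - 1162 = 1352.
Only 1352 units reach the market. On the demand curve, the marginal buyer's willingness to pay at Q = 1352 is (4238 - 1352)/4 = 721.5.

721.5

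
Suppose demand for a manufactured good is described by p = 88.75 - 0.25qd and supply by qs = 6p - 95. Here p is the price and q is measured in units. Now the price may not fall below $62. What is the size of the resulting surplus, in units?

Rearranging demand gives qd = 355 - 4p. Equilibrium: 355 - 4p = 6p - 95, so 450 = 10p and p* = 45, q* = 175.
Since 62 > 45, the floor is binding.
At p = 62: qd = 355 - 4·62 = 107 and qs = 6·62 - 95 = 277.
Surplus = qs - qd = 277 - 107 = 170.

170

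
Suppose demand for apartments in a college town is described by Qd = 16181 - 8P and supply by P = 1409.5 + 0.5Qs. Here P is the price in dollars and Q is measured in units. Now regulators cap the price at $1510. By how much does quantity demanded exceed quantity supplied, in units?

Rearranging supply gives Qs = 2P - 2819. Without the control the market clears where 16181 - 8P = 2P - 2819, i.e. P* = 1900 and Q* = 981.
Since 1510 < 1900, the ceiling is binding.
At P = 1510: Qd = 16181 - 8·1510 = 4101 and Qs = 2·1510 - 2819 = 201.
Shortage = Qd - Qs = 4101 - 201 = 3900.

3900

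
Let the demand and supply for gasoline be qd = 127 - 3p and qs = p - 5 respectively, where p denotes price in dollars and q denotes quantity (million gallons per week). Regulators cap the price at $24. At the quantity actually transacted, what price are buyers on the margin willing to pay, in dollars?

36

In a free market, 127 - 3p = p - 5 gives the equilibrium p* = 33, q* = 28.
The ceiling of 24 is below the equilibrium price 33, so it binds.
At p = 24: qd = 127 - 3·24 = 55 and qs = 24 - 5 = 19.
Only 19 units reach the market. On the demand curve, the marginal buyer's willingness to pay at q = 19 is (127 - 19)/3 = 36.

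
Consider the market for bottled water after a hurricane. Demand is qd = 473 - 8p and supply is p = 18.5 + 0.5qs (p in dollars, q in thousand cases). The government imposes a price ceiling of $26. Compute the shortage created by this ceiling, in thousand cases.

250

Rearranging supply gives qs = 2p - 37. In a free market, 473 - 8p = 2p - 37 gives the equilibrium p* = 51, q* = 65.
Because the ceiling (26) lies below the market-clearing price, it is binding.
At p = 26: qd = 473 - 8·26 = 265 and qs = 2·26 - 37 = 15.
Shortage = qd - qs = 265 - 15 = 250.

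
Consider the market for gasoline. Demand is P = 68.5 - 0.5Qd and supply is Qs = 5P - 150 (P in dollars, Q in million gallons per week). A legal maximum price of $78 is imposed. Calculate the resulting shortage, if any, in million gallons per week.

0

Rearranging demand gives Qd = 137 - 2P. Without the control the market clears where 137 - 2P = 5P - 150, i.e. P* = 41 and Q* = 55.
The ceiling of 78 is above the equilibrium price 41, so it is not binding; the market clears at P* = 41, Q* = 55.
Since the control does not bind, there is no shortage.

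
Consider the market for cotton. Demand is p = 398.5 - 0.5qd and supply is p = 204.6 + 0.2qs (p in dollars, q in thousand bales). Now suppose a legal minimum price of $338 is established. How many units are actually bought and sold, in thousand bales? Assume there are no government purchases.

121

Rearranging demand gives qd = 797 - 2p; rearranging supply gives qs = 5p - 1023. Without the control the market clears where 797 - 2p = 5p - 1023, i.e. p* = 260 and q* = 277.
Because the floor (338) lies above the market-clearing price, it is binding.
At p = 338: qd = 797 - 2·338 = 121 and qs = 5·338 - 1023 = 667.
The quantity actually transacted is the short side, demand: 121.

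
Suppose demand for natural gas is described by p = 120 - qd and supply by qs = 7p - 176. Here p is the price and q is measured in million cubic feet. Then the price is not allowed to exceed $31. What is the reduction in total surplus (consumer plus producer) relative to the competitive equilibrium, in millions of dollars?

Rearranging demand gives qd = 120 - p. Without the control the market clears where 120 - p = 7p - 176, i.e. p* = 37 and q* = 83.
Since 31 < 37, the ceiling is binding.
At p = 31: qd = 120 - 31 = 89 and qs = 7·31 - 176 = 41.
Quantity traded falls to 41. At q = 41 the demand price is 120 - 41 = 79 and the supply price is (176 + 41)/7 = 31.
Deadweight loss = ½ · (79 - 31) · (83 - 41) = ½ · 48 · 42 = 1008.

1008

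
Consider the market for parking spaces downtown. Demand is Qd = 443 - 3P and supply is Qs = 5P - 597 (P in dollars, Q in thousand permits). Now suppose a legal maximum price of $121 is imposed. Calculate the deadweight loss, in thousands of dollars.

540

Without the control the market clears where 443 - 3P = 5P - 597, i.e. P* = 130 and Q* = 53.
The ceiling of 121 is below the equilibrium price 130, so it binds.
At P = 121: Qd = 443 - 3·121 = 80 and Qs = 5·121 - 597 = 8.
Quantity traded falls to 8. At Q = 8 the demand price is (443 - 8)/3 = 145 and the supply price is (597 + 8)/5 = 121.
Deadweight loss = ½ · (145 - 121) · (53 - 8) = ½ · 24 · 45 = 540.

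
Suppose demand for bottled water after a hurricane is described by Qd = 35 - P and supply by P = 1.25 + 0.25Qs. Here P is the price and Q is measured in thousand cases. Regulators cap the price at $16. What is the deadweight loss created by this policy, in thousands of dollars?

0

Rearranging supply gives Qs = 4P - 5. In a free market, 35 - P = 4P - 5 gives the equilibrium P* = 8, Q* = 27.
Since 16 is above P* = 8, the ceiling does not bind and the free-market outcome prevails.
Since the control does not bind, no trades are prevented and deadweight loss is zero.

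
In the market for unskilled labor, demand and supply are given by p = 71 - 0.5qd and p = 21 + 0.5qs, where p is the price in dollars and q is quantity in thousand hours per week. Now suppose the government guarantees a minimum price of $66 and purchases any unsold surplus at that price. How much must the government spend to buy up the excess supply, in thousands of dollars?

5280

Rearranging demand gives qd = 142 - 2p; rearranging supply gives qs = 2p - 42. Equilibrium: 142 - 2p = 2p - 42, so 184 = 4p and p* = 46, q* = 50.
Since 66 > 46, the floor is binding.
At p = 66: qd = 142 - 2·66 = 10 and qs = 2·66 - 42 = 90.
Surplus = qs - qd = 80.
Government expenditure = surplus × support price = 80 × 66 = 5280.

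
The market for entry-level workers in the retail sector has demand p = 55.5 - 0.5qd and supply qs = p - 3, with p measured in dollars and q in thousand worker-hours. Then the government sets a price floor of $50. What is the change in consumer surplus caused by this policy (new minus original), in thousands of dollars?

-276

Rearranging demand gives qd = 111 - 2p. Without the control the market clears where 111 - 2p = p - 3, i.e. p* = 38 and q* = 35.
Because the floor (50) lies above the market-clearing price, it is binding.
At p = 50: qd = 111 - 2·50 = 11 and qs = 50 - 3 = 47.
Consumer surplus without the control is ½ · (55.5 - 38) · 35 = 306.25.
With the floor, consumers buy 11 units at 50, so CS = ½ · (55.5 - 50) · 11 = 30.25.
Change in consumer surplus = 30.25 - 306.25 = -276.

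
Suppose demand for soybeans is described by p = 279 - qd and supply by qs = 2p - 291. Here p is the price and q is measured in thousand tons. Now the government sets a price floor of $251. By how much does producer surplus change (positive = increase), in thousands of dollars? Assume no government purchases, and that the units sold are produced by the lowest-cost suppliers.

Rearranging demand gives qd = 279 - p. Equilibrium: 279 - p = 2p - 291, so 570 = 3p and p* = 190, q* = 89.
Since 251 > 190, the floor is binding.
At p = 251: qd = 279 - 251 = 28 and qs = 2·251 - 291 = 211.
Producer surplus without the control is ½ · (190 - 145.5) · 89 = 1980.25.
With the floor, 28 units are sold at 251. The supply price at q = 28 is 159.5, so PS = ½ · [(251 - 145.5) + (251 - 159.5)] · 28 = 2758.
Change in producer surplus = 2758 - 1980.25 = 777.75.

777.75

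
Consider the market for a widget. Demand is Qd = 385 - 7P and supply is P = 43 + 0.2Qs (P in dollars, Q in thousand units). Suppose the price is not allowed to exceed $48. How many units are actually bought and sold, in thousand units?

25

Rearranging supply gives Qs = 5P - 215. In a free market, 385 - 7P = 5P - 215 gives the equilibrium P* = 50, Q* = 35.
Since 48 < 50, the ceiling is binding.
At P = 48: Qd = 385 - 7·48 = 49 and Qs = 5·48 - 215 = 25.
The quantity actually transacted is the short side, supply: 25.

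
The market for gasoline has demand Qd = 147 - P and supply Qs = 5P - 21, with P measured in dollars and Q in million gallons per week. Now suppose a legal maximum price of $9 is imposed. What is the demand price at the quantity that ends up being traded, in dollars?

Without the control the market clears where 147 - P = 5P - 21, i.e. P* = 28 and Q* = 119.
The ceiling of 9 is below the equilibrium price 28, so it binds.
At P = 9: Qd = 147 - 9 = 138 and Qs = 5·9 - 21 = 24.
Only 24 units reach the market. On the demand curve, the marginal buyer's willingness to pay at Q = 24 is (147 - 24) = 123.

123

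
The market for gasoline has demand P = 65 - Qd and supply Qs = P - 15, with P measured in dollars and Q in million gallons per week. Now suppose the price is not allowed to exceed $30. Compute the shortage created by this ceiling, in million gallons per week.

Rearranging demand gives Qd = 65 - P. In a free market, 65 - P = P - 15 gives the equilibrium P* = 40, Q* = 25.
Because the ceiling (30) lies below the market-clearing price, it is binding.
At P = 30: Qd = 65 - 30 = 35 and Qs = 30 - 15 = 15.
Shortage = Qd - Qs = 35 - 15 = 20.

20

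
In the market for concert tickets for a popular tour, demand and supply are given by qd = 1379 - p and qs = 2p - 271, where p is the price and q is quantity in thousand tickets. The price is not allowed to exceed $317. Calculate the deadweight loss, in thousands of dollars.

In a free market, 1379 - p = 2p - 271 gives the equilibrium p* = 550, q* = 829.
Since 317 < 550, the ceiling is binding.
At p = 317: qd = 1379 - 317 = 1062 and qs = 2·317 - 271 = 363.
Quantity traded falls to 363. At q = 363 the demand price is 1379 - 363 = 1016 and the supply price is (271 + 363)/2 = 317.
Deadweight loss = ½ · (1016 - 317) · (829 - 363) = ½ · 699 · 466 = 162867.

162867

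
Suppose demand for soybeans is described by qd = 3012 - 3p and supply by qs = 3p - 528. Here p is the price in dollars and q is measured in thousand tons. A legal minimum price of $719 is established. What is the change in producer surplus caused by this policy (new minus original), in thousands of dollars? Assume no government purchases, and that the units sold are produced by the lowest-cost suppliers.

Without the control the market clears where 3012 - 3p = 3p - 528, i.e. p* = 590 and q* = 1242.
The floor of 719 is above the equilibrium price 590, so it binds.
At p = 719: qd = 3012 - 3·719 = 855 and qs = 3·719 - 528 = 1629.
Producer surplus without the control is ½ · (590 - 176) · 1242 = 257094.
With the floor, 855 units are sold at 719. The supply price at q = 855 is 461, so PS = ½ · [(719 - 176) + (719 - 461)] · 855 = 342427.5.
Change in producer surplus = 342427.5 - 257094 = 85333.5.

85333.5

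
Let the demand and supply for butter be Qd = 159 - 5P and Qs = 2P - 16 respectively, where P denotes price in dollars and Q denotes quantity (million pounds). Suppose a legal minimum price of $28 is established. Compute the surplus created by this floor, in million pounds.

21

Without the control the market clears where 159 - 5P = 2P - 16, i.e. P* = 25 and Q* = 34.
Because the floor (28) lies above the market-clearing price, it is binding.
At P = 28: Qd = 159 - 5·28 = 19 and Qs = 2·28 - 16 = 40.
Surplus = Qs - Qd = 40 - 19 = 21.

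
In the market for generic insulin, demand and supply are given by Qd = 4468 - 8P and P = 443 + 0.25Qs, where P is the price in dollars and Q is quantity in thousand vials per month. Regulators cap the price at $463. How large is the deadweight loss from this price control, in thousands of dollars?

Rearranging supply gives Qs = 4P - 1772. Equilibrium: 4468 - 8P = 4P - 1772, so 6240 = 12P and P* = 520, Q* = 308.
Since 463 < 520, the ceiling is binding.
At P = 463: Qd = 4468 - 8·463 = 764 and Qs = 4·463 - 1772 = 80.
Quantity traded falls to 80. At Q = 80 the demand price is (4468 - 80)/8 = 548.5 and the supply price is (1772 + 80)/4 = 463.
Deadweight loss = ½ · (548.5 - 463) · (308 - 80) = ½ · 85.5 · 228 = 9747.

9747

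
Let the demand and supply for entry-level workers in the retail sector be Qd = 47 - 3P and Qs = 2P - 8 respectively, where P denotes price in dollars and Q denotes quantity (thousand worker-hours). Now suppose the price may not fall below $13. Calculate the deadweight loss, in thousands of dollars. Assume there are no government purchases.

Equilibrium: 47 - 3P = 2P - 8, so 55 = 5P and P* = 11, Q* = 14.
Since 13 > 11, the floor is binding.
At P = 13: Qd = 47 - 3·13 = 8 and Qs = 2·13 - 8 = 18.
Quantity traded falls to 8. At Q = 8 the demand price is (47 - 8)/3 = 13 and the supply price is (8 + 8)/2 = 8.
Deadweight loss = ½ · (13 - 8) · (14 - 8) = ½ · 5 · 6 = 15.

15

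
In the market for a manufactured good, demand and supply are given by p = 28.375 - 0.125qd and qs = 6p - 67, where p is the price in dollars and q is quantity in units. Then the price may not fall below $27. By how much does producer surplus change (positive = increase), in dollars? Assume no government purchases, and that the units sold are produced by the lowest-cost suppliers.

Rearranging demand gives qd = 227 - 8p. Equilibrium: 227 - 8p = 6p - 67, so 294 = 14p and p* = 21, q* = 59.
The floor of 27 is above the equilibrium price 21, so it binds.
At p = 27: qd = 227 - 8·27 = 11 and qs = 6·27 - 67 = 95.
Producer surplus without the control is ½ · (21 - 67/6) · 59 = 3481/12.
With the floor, 11 units are sold at 27. The supply price at q = 11 is 13, so PS = ½ · [(27 - 67/6) + (27 - 13)] · 11 = 1969/12.
Change in producer surplus = 1969/12 - 3481/12 = -126.

-126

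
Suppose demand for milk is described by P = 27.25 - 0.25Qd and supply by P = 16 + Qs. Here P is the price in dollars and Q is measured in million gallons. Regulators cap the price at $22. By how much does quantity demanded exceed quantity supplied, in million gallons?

15

Rearranging demand gives Qd = 109 - 4P; rearranging supply gives Qs = P - 16. In a free market, 109 - 4P = P - 16 gives the equilibrium P* = 25, Q* = 9.
Because the ceiling (22) lies below the market-clearing price, it is binding.
At P = 22: Qd = 109 - 4·22 = 21 and Qs = 22 - 16 = 6.
Shortage = Qd - Qs = 21 - 6 = 15.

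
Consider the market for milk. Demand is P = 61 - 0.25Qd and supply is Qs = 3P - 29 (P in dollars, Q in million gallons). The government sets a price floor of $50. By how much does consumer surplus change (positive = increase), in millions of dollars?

Rearranging demand gives Qd = 244 - 4P. In a free market, 244 - 4P = 3P - 29 gives the equilibrium P* = 39, Q* = 88.
Because the floor (50) lies above the market-clearing price, it is binding.
At P = 50: Qd = 244 - 4·50 = 44 and Qs = 3·50 - 29 = 121.
Consumer surplus without the control is ½ · (61 - 39) · 88 = 968.
With the floor, consumers buy 44 units at 50, so CS = ½ · (61 - 50) · 44 = 242.
Change in consumer surplus = 242 - 968 = -726.

-726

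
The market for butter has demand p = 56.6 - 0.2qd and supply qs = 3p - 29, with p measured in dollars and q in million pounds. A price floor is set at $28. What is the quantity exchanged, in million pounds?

Rearranging demand gives qd = 283 - 5p. Setting quantity demanded equal to quantity supplied, 283 - 5p = 3p - 29, gives p* = 39 and q* = 88.
The floor of 28 is below the equilibrium price 39, so it is not binding; the market clears at p* = 39, q* = 88.

88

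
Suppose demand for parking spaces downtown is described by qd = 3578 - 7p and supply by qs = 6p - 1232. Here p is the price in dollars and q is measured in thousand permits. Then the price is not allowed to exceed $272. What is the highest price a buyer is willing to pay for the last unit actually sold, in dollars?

Setting quantity demanded equal to quantity supplied, 3578 - 7p = 6p - 1232, gives p* = 370 and q* = 988.
The ceiling of 272 is below the equilibrium price 370, so it binds.
At p = 272: qd = 3578 - 7·272 = 1674 and qs = 6·272 - 1232 = 400.
Only 400 units reach the market. On the demand curve, the marginal buyer's willingness to pay at q = 400 is (3578 - 400)/7 = 454.

454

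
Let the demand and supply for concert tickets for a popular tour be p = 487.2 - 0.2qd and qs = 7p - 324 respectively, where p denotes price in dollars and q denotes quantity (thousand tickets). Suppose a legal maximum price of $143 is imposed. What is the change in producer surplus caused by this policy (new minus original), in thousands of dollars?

Rearranging demand gives qd = 2436 - 5p. In a free market, 2436 - 5p = 7p - 324 gives the equilibrium p* = 230, q* = 1286.
Because the ceiling (143) lies below the market-clearing price, it is binding.
At p = 143: qd = 2436 - 5·143 = 1721 and qs = 7·143 - 324 = 677.
Producer surplus without the control is ½ · (230 - 324/7) · 1286 = 826898/7.
With the ceiling, producers sell 677 units at 143, so PS = ½ · (143 - 324/7) · 677 = 458329/14.
Change in producer surplus = 458329/14 - 826898/7 = -85390.5.

-85390.5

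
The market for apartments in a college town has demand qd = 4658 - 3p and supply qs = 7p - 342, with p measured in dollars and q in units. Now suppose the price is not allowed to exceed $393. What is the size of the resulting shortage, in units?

1070

Equilibrium: 4658 - 3p = 7p - 342, so 5000 = 10p and p* = 500, q* = 3158.
Since 393 < 500, the ceiling is binding.
At p = 393: qd = 4658 - 3·393 = 3479 and qs = 7·393 - 342 = 2409.
Shortage = qd - qs = 3479 - 2409 = 1070.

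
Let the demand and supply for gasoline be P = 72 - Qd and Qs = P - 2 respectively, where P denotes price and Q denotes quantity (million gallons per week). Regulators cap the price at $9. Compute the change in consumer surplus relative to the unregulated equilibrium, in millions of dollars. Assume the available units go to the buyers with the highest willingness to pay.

-196

Rearranging demand gives Qd = 72 - P. Equilibrium: 72 - P = P - 2, so 74 = 2P and P* = 37, Q* = 35.
Because the ceiling (9) lies below the market-clearing price, it is binding.
At P = 9: Qd = 72 - 9 = 63 and Qs = 9 - 2 = 7.
Consumer surplus without the control is ½ · (72 - 37) · 35 = 612.5.
With the ceiling, 7 units are sold at 9 (assume they go to the highest-value buyers). The demand price at Q = 7 is 65, so CS = ½ · [(72 - 9) + (65 - 9)] · 7 = 416.5.
Change in consumer surplus = 416.5 - 612.5 = -196.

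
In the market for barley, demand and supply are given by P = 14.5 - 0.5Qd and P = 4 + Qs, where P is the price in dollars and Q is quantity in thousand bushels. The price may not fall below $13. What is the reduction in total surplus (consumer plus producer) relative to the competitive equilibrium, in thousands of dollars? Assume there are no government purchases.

12

Rearranging demand gives Qd = 29 - 2P; rearranging supply gives Qs = P - 4. Equilibrium: 29 - 2P = P - 4, so 33 = 3P and P* = 11, Q* = 7.
Since 13 > 11, the floor is binding.
At P = 13: Qd = 29 - 2·13 = 3 and Qs = 13 - 4 = 9.
Quantity traded falls to 3. At Q = 3 the demand price is (29 - 3)/2 = 13 and the supply price is 4 + 3 = 7.
Deadweight loss = ½ · (13 - 7) · (7 - 3) = ½ · 6 · 4 = 12.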